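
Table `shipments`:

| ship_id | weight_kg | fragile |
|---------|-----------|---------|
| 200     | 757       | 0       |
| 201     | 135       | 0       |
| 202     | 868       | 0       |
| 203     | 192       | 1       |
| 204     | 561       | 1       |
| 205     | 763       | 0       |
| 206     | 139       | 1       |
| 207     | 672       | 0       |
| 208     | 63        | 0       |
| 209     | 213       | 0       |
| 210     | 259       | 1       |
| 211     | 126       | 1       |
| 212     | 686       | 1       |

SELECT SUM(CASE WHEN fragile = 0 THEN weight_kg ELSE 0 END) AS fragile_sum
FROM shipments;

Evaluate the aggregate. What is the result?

3471

ship_id=200: ✓ → 757
ship_id=201: ✓ → 135
ship_id=202: ✓ → 868
ship_id=203: ✗
ship_id=204: ✗
ship_id=205: ✓ → 763
ship_id=206: ✗
ship_id=207: ✓ → 672
ship_id=208: ✓ → 63
ship_id=209: ✓ → 213
ship_id=210: ✗
ship_id=211: ✗
ship_id=212: ✗
fragile_sum = 757 + 135 + 868 + 763 + 672 + 63 + 213 = 3471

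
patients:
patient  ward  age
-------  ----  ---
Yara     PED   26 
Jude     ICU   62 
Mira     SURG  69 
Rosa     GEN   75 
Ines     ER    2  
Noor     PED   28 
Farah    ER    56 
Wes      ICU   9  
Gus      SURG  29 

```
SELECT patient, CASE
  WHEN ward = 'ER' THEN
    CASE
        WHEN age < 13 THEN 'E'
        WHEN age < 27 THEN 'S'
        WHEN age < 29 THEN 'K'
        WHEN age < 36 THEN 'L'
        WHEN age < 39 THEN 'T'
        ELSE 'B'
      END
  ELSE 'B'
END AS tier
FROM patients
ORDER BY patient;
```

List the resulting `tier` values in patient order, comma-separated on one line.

B, B, E, B, B, B, B, B, B

patient=Farah: ward='ER' → inner[ELSE] → B
patient=Gus: ward='SURG' → outer ELSE → B
patient=Ines: ward='ER' → inner[age < 13] → E
patient=Jude: ward='ICU' → outer ELSE → B
patient=Mira: ward='SURG' → outer ELSE → B
patient=Noor: ward='PED' → outer ELSE → B
patient=Rosa: ward='GEN' → outer ELSE → B
patient=Wes: ward='ICU' → outer ELSE → B
patient=Yara: ward='PED' → outer ELSE → B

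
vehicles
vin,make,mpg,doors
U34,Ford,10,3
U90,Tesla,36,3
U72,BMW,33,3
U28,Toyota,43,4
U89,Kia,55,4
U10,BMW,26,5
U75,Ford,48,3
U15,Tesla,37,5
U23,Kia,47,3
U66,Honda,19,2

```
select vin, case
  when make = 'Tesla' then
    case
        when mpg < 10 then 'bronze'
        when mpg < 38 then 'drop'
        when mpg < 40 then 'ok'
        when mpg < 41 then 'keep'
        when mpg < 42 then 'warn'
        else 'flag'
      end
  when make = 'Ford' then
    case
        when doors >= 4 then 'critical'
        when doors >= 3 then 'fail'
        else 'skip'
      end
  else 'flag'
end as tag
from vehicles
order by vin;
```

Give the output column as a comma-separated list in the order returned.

vin=U10: make='BMW' → outer ELSE → flag
vin=U15: make='Tesla' → inner[mpg < 38] → drop
vin=U23: make='Kia' → outer ELSE → flag
vin=U28: make='Toyota' → outer ELSE → flag
vin=U34: make='Ford' → inner[doors >= 3] → fail
vin=U66: make='Honda' → outer ELSE → flag
vin=U72: make='BMW' → outer ELSE → flag
vin=U75: make='Ford' → inner[doors >= 3] → fail
vin=U89: make='Kia' → outer ELSE → flag
vin=U90: make='Tesla' → inner[mpg < 38] → drop

flag, drop, flag, flag, fail, flag, flag, fail, flag, drop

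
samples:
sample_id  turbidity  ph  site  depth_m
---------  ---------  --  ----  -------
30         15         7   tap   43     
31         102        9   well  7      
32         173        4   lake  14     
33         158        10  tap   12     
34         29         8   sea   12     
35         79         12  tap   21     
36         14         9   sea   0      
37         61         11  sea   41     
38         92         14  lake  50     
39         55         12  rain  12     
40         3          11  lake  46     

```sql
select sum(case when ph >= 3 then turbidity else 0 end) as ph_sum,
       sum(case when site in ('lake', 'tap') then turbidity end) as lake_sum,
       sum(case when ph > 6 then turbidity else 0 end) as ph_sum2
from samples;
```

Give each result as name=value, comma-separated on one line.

ph_sum=781, lake_sum=520, ph_sum2=608

[ph_sum: ph >= 3]
sample_id=30: ✓ → 15
sample_id=31: ✓ → 102
sample_id=32: ✓ → 173
sample_id=33: ✓ → 158
sample_id=34: ✓ → 29
sample_id=35: ✓ → 79
sample_id=36: ✓ → 14
sample_id=37: ✓ → 61
sample_id=38: ✓ → 92
sample_id=39: ✓ → 55
sample_id=40: ✓ → 3
ph_sum = 15 + 102 + 173 + 158 + 29 + 79 + 14 + 61 + 92 + 55 + 3 = 781
—
[lake_sum: site in ('lake', 'tap')]
sample_id=30: ✓ → 15
sample_id=31: ✗
sample_id=32: ✓ → 173
sample_id=33: ✓ → 158
sample_id=34: ✗
sample_id=35: ✓ → 79
sample_id=36: ✗
sample_id=37: ✗
sample_id=38: ✓ → 92
sample_id=39: ✗
sample_id=40: ✓ → 3
lake_sum = 15 + 173 + 158 + 79 + 92 + 3 = 520
—
[ph_sum2: ph > 6]
sample_id=30: ✓ → 15
sample_id=31: ✓ → 102
sample_id=32: ✗
sample_id=33: ✓ → 158
sample_id=34: ✓ → 29
sample_id=35: ✓ → 79
sample_id=36: ✓ → 14
sample_id=37: ✓ → 61
sample_id=38: ✓ → 92
sample_id=39: ✓ → 55
sample_id=40: ✓ → 3
ph_sum2 = 15 + 102 + 158 + 29 + 79 + 14 + 61 + 92 + 55 + 3 = 608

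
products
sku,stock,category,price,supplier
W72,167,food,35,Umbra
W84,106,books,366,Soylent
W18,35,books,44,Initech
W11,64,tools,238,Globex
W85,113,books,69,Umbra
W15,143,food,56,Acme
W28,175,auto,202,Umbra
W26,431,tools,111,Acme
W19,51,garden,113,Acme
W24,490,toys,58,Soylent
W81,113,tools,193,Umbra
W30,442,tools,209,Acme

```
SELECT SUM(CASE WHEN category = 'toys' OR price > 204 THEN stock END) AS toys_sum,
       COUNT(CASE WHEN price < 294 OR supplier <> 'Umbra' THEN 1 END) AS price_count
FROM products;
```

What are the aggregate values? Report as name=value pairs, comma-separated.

toys_sum=1102, price_count=12

[toys_sum: category = 'toys' OR price > 204]
sku=W72: ✗
sku=W84: ✓ → 106
sku=W18: ✗
sku=W11: ✓ → 64
sku=W85: ✗
sku=W15: ✗
sku=W28: ✗
sku=W26: ✗
sku=W19: ✗
sku=W24: ✓ → 490
sku=W81: ✗
sku=W30: ✓ → 442
toys_sum = 106 + 64 + 490 + 442 = 1102
—
[price_count: price < 294 OR supplier <> 'Umbra']
sku=W72: ✓ → 1
sku=W84: ✓ → 1
sku=W18: ✓ → 1
sku=W11: ✓ → 1
sku=W85: ✓ → 1
sku=W15: ✓ → 1
sku=W28: ✓ → 1
sku=W26: ✓ → 1
sku=W19: ✓ → 1
sku=W24: ✓ → 1
sku=W81: ✓ → 1
sku=W30: ✓ → 1
price_count = COUNT(1, 1, 1, 1, 1, 1, 1, 1, 1, 1, 1, 1) = 12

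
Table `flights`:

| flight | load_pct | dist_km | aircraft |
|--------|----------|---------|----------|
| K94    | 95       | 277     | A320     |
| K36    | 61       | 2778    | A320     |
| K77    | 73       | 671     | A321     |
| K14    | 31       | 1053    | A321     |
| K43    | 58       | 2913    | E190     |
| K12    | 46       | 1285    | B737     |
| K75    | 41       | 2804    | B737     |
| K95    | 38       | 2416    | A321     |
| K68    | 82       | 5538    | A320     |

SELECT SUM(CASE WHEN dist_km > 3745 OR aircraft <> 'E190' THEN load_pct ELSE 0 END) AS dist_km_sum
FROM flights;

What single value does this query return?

flight=K94: ✓ → 95
flight=K36: ✓ → 61
flight=K77: ✓ → 73
flight=K14: ✓ → 31
flight=K43: ✗
flight=K12: ✓ → 46
flight=K75: ✓ → 41
flight=K95: ✓ → 38
flight=K68: ✓ → 82
dist_km_sum = 95 + 61 + 73 + 31 + 46 + 41 + 38 + 82 = 467

467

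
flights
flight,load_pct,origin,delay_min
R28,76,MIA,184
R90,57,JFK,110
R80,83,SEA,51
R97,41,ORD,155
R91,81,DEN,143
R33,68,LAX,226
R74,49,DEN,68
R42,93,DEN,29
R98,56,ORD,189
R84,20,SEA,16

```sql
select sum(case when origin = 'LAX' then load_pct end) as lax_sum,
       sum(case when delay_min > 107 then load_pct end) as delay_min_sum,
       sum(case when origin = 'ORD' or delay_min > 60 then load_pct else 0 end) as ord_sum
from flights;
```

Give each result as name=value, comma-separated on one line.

lax_sum=68, delay_min_sum=379, ord_sum=428

[lax_sum: origin = 'LAX']
flight=R28: ✗
flight=R90: ✗
flight=R80: ✗
flight=R97: ✗
flight=R91: ✗
flight=R33: ✓ → 68
flight=R74: ✗
flight=R42: ✗
flight=R98: ✗
flight=R84: ✗
lax_sum = 68
—
[delay_min_sum: delay_min > 107]
flight=R28: ✓ → 76
flight=R90: ✓ → 57
flight=R80: ✗
flight=R97: ✓ → 41
flight=R91: ✓ → 81
flight=R33: ✓ → 68
flight=R74: ✗
flight=R42: ✗
flight=R98: ✓ → 56
flight=R84: ✗
delay_min_sum = 76 + 57 + 41 + 81 + 68 + 56 = 379
—
[ord_sum: origin = 'ORD' or delay_min > 60]
flight=R28: ✓ → 76
flight=R90: ✓ → 57
flight=R80: ✗
flight=R97: ✓ → 41
flight=R91: ✓ → 81
flight=R33: ✓ → 68
flight=R74: ✓ → 49
flight=R42: ✗
flight=R98: ✓ → 56
flight=R84: ✗
ord_sum = 76 + 57 + 41 + 81 + 68 + 49 + 56 = 428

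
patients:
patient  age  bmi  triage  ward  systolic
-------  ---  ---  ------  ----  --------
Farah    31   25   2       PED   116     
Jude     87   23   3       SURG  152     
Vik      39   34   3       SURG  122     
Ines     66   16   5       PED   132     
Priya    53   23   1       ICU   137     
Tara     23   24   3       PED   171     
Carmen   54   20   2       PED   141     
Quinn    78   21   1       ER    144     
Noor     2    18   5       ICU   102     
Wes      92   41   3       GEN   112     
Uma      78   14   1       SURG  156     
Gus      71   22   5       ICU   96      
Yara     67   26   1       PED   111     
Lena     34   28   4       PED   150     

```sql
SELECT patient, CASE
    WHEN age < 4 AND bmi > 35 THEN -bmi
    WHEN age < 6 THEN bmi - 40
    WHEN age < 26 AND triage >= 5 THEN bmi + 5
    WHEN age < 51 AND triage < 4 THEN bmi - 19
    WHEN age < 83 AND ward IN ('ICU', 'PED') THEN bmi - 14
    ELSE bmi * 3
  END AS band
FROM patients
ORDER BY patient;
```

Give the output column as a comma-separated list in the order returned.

6, 6, 8, 2, 69, 14, -22, 9, 63, 5, 42, 15, 123, 12

patient=Carmen: age < 83 AND ward IN ('ICU', 'PED') → 6
patient=Farah: age < 51 AND triage < 4 → 6
patient=Gus: age < 83 AND ward IN ('ICU', 'PED') → 8
patient=Ines: age < 83 AND ward IN ('ICU', 'PED') → 2
patient=Jude: ELSE → 69
patient=Lena: age < 83 AND ward IN ('ICU', 'PED') → 14
patient=Noor: age < 6 → -22
patient=Priya: age < 83 AND ward IN ('ICU', 'PED') → 9
patient=Quinn: ELSE → 63
patient=Tara: age < 51 AND triage < 4 → 5
patient=Uma: ELSE → 42
patient=Vik: age < 51 AND triage < 4 → 15
patient=Wes: ELSE → 123
patient=Yara: age < 83 AND ward IN ('ICU', 'PED') → 12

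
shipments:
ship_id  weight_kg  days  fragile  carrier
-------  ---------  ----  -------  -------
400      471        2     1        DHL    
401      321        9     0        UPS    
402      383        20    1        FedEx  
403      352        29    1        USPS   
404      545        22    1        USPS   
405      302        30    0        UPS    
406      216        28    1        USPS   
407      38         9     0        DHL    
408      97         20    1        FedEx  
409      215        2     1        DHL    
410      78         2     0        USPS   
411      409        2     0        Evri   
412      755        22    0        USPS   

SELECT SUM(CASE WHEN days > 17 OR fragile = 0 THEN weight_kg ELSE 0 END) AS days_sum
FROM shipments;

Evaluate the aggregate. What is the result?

3496

ship_id=400: ✗
ship_id=401: ✓ → 321
ship_id=402: ✓ → 383
ship_id=403: ✓ → 352
ship_id=404: ✓ → 545
ship_id=405: ✓ → 302
ship_id=406: ✓ → 216
ship_id=407: ✓ → 38
ship_id=408: ✓ → 97
ship_id=409: ✗
ship_id=410: ✓ → 78
ship_id=411: ✓ → 409
ship_id=412: ✓ → 755
days_sum = 321 + 383 + 352 + 545 + 302 + 216 + 38 + 97 + 78 + 409 + 755 = 3496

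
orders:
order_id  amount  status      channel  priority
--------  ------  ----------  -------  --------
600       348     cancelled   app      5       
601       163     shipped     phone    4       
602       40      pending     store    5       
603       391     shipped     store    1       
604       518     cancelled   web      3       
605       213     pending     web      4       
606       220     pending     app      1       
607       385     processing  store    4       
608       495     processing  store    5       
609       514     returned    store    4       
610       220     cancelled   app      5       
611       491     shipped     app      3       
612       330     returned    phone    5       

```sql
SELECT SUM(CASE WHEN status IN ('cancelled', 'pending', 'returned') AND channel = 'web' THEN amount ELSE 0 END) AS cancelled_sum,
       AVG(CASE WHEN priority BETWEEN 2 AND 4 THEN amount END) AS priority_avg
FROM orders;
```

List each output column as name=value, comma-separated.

[cancelled_sum: status IN ('cancelled', 'pending', 'returned') AND channel = 'web']
order_id=600: ✗
order_id=601: ✗
order_id=602: ✗
order_id=603: ✗
order_id=604: ✓ → 518
order_id=605: ✓ → 213
order_id=606: ✗
order_id=607: ✗
order_id=608: ✗
order_id=609: ✗
order_id=610: ✗
order_id=611: ✗
order_id=612: ✗
cancelled_sum = 518 + 213 = 731
—
[priority_avg: priority BETWEEN 2 AND 4]
order_id=600: ✗
order_id=601: ✓ → 163
order_id=602: ✗
order_id=603: ✗
order_id=604: ✓ → 518
order_id=605: ✓ → 213
order_id=606: ✗
order_id=607: ✓ → 385
order_id=608: ✗
order_id=609: ✓ → 514
order_id=610: ✗
order_id=611: ✓ → 491
order_id=612: ✗
priority_avg = (163 + 518 + 213 + 385 + 514 + 491) / 6 = 380.6666666667

cancelled_sum=731, priority_avg=380.6666666667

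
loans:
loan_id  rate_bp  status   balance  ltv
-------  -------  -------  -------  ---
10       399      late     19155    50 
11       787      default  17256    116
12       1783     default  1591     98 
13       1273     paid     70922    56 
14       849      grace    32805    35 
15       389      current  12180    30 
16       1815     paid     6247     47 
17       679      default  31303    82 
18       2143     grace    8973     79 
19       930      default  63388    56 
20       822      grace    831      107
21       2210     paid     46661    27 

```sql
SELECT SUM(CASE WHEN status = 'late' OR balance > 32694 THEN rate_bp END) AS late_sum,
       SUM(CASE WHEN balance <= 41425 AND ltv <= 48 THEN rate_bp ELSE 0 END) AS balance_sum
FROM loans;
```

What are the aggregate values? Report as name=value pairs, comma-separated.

late_sum=5661, balance_sum=3053

[late_sum: status = 'late' OR balance > 32694]
loan_id=10: ✓ → 399
loan_id=11: ✗
loan_id=12: ✗
loan_id=13: ✓ → 1273
loan_id=14: ✓ → 849
loan_id=15: ✗
loan_id=16: ✗
loan_id=17: ✗
loan_id=18: ✗
loan_id=19: ✓ → 930
loan_id=20: ✗
loan_id=21: ✓ → 2210
late_sum = 399 + 1273 + 849 + 930 + 2210 = 5661
—
[balance_sum: balance <= 41425 AND ltv <= 48]
loan_id=10: ✗
loan_id=11: ✗
loan_id=12: ✗
loan_id=13: ✗
loan_id=14: ✓ → 849
loan_id=15: ✓ → 389
loan_id=16: ✓ → 1815
loan_id=17: ✗
loan_id=18: ✗
loan_id=19: ✗
loan_id=20: ✗
loan_id=21: ✗
balance_sum = 849 + 389 + 1815 = 3053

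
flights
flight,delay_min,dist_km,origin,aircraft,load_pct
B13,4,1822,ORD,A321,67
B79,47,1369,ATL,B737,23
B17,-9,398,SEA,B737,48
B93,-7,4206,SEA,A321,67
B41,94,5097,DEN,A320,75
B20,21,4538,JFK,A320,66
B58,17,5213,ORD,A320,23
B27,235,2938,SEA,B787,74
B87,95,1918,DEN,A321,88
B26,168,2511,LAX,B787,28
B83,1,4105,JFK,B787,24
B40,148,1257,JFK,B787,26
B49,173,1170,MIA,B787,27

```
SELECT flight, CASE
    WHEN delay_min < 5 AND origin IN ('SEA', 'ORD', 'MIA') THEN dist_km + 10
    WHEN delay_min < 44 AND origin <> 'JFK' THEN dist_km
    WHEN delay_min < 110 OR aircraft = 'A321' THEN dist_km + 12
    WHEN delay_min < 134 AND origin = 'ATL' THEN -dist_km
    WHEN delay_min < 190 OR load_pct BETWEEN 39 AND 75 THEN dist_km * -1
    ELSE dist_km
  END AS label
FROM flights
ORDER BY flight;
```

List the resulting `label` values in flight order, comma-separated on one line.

flight=B13: delay_min < 5 AND origin IN ('SEA', 'ORD', 'MIA') → 1832
flight=B17: delay_min < 5 AND origin IN ('SEA', 'ORD', 'MIA') → 408
flight=B20: delay_min < 110 OR aircraft = 'A321' → 4550
flight=B26: delay_min < 190 OR load_pct BETWEEN 39 AND 75 → -2511
flight=B27: delay_min < 190 OR load_pct BETWEEN 39 AND 75 → -2938
flight=B40: delay_min < 190 OR load_pct BETWEEN 39 AND 75 → -1257
flight=B41: delay_min < 110 OR aircraft = 'A321' → 5109
flight=B49: delay_min < 190 OR load_pct BETWEEN 39 AND 75 → -1170
flight=B58: delay_min < 44 AND origin <> 'JFK' → 5213
flight=B79: delay_min < 110 OR aircraft = 'A321' → 1381
flight=B83: delay_min < 110 OR aircraft = 'A321' → 4117
flight=B87: delay_min < 110 OR aircraft = 'A321' → 1930
flight=B93: delay_min < 5 AND origin IN ('SEA', 'ORD', 'MIA') → 4216

1832, 408, 4550, -2511, -2938, -1257, 5109, -1170, 5213, 1381, 4117, 1930, 4216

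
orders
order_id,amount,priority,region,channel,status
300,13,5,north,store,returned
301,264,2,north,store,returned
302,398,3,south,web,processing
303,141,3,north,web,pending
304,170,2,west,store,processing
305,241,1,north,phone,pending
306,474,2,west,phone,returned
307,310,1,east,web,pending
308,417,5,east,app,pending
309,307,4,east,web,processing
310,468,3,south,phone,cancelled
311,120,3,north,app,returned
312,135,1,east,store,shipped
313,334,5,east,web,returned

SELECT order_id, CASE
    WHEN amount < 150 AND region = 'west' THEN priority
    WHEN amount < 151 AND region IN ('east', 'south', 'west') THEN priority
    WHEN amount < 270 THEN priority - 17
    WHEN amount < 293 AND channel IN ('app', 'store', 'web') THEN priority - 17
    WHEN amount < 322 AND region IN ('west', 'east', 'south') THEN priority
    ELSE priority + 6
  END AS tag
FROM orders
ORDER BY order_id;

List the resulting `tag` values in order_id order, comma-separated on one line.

order_id=300: amount < 270 → -12
order_id=301: amount < 270 → -15
order_id=302: ELSE → 9
order_id=303: amount < 270 → -14
order_id=304: amount < 270 → -15
order_id=305: amount < 270 → -16
order_id=306: ELSE → 8
order_id=307: amount < 322 AND region IN ('west', 'east', 'south') → 1
order_id=308: ELSE → 11
order_id=309: amount < 322 AND region IN ('west', 'east', 'south') → 4
order_id=310: ELSE → 9
order_id=311: amount < 270 → -14
order_id=312: amount < 151 AND region IN ('east', 'south', 'west') → 1
order_id=313: ELSE → 11

-12, -15, 9, -14, -15, -16, 8, 1, 11, 4, 9, -14, 1, 11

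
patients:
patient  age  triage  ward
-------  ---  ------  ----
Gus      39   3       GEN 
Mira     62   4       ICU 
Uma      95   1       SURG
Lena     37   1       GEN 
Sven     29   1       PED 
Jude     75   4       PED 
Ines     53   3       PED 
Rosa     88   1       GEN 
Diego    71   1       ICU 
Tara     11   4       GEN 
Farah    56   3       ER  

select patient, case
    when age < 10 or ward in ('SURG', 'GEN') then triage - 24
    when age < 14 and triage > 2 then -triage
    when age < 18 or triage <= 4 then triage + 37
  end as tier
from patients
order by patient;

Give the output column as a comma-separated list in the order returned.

38, 40, -21, 40, 41, -23, 41, -23, 38, -20, -23

patient=Diego: age < 18 or triage <= 4 → 38
patient=Farah: age < 18 or triage <= 4 → 40
patient=Gus: age < 10 or ward in ('SURG', 'GEN') → -21
patient=Ines: age < 18 or triage <= 4 → 40
patient=Jude: age < 18 or triage <= 4 → 41
patient=Lena: age < 10 or ward in ('SURG', 'GEN') → -23
patient=Mira: age < 18 or triage <= 4 → 41
patient=Rosa: age < 10 or ward in ('SURG', 'GEN') → -23
patient=Sven: age < 18 or triage <= 4 → 38
patient=Tara: age < 10 or ward in ('SURG', 'GEN') → -20
patient=Uma: age < 10 or ward in ('SURG', 'GEN') → -23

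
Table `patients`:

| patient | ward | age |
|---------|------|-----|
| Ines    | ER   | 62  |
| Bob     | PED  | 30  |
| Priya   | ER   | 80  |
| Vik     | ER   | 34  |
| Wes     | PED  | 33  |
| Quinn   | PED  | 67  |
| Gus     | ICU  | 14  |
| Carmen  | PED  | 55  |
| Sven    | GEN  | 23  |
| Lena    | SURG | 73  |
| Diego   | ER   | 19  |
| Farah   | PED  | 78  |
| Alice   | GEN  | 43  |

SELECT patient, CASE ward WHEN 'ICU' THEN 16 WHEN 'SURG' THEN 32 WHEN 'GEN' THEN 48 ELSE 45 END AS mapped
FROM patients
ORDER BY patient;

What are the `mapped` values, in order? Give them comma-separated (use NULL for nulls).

48, 45, 45, 45, 45, 16, 45, 32, 45, 45, 48, 45, 45

patient=Alice: ward='GEN' → 48
patient=Bob: ELSE → 45
patient=Carmen: ELSE → 45
patient=Diego: ELSE → 45
patient=Farah: ELSE → 45
patient=Gus: ward='ICU' → 16
patient=Ines: ELSE → 45
patient=Lena: ward='SURG' → 32
patient=Priya: ELSE → 45
patient=Quinn: ELSE → 45
patient=Sven: ward='GEN' → 48
patient=Vik: ELSE → 45
patient=Wes: ELSE → 45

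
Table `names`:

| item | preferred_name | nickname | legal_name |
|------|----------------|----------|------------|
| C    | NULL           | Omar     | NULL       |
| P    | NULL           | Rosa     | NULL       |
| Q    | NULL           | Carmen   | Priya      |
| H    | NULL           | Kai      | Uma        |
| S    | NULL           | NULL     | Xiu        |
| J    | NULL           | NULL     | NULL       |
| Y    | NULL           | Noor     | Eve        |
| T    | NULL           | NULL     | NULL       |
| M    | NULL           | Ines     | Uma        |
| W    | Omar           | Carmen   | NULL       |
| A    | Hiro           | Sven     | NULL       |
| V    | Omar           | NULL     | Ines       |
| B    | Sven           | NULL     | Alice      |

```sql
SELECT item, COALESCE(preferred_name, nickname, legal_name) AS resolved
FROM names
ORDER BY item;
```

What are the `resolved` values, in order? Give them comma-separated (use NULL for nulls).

Hiro, Sven, Omar, Kai, NULL, Ines, Rosa, Carmen, Xiu, NULL, Omar, Omar, Noor

item=A: preferred_name=Hiro → Hiro
item=B: preferred_name=Sven → Sven
item=C: preferred_name=NULL, nickname=Omar → Omar
item=H: preferred_name=NULL, nickname=Kai → Kai
item=J: preferred_name=NULL, nickname=NULL, legal_name=NULL (all NULL) → NULL
item=M: preferred_name=NULL, nickname=Ines → Ines
item=P: preferred_name=NULL, nickname=Rosa → Rosa
item=Q: preferred_name=NULL, nickname=Carmen → Carmen
item=S: preferred_name=NULL, nickname=NULL, legal_name=Xiu → Xiu
item=T: preferred_name=NULL, nickname=NULL, legal_name=NULL (all NULL) → NULL
item=V: preferred_name=Omar → Omar
item=W: preferred_name=Omar → Omar
item=Y: preferred_name=NULL, nickname=Noor → Noor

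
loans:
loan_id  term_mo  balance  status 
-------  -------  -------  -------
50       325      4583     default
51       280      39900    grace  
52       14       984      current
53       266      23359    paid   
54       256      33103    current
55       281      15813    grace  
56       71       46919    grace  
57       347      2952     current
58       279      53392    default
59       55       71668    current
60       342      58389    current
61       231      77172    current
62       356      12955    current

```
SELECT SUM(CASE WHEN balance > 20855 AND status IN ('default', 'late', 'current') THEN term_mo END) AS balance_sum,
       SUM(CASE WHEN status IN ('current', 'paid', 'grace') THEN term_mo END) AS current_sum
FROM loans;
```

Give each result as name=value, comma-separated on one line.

[balance_sum: balance > 20855 AND status IN ('default', 'late', 'current')]
loan_id=50: ✗
loan_id=51: ✗
loan_id=52: ✗
loan_id=53: ✗
loan_id=54: ✓ → 256
loan_id=55: ✗
loan_id=56: ✗
loan_id=57: ✗
loan_id=58: ✓ → 279
loan_id=59: ✓ → 55
loan_id=60: ✓ → 342
loan_id=61: ✓ → 231
loan_id=62: ✗
balance_sum = 256 + 279 + 55 + 342 + 231 = 1163
—
[current_sum: status IN ('current', 'paid', 'grace')]
loan_id=50: ✗
loan_id=51: ✓ → 280
loan_id=52: ✓ → 14
loan_id=53: ✓ → 266
loan_id=54: ✓ → 256
loan_id=55: ✓ → 281
loan_id=56: ✓ → 71
loan_id=57: ✓ → 347
loan_id=58: ✗
loan_id=59: ✓ → 55
loan_id=60: ✓ → 342
loan_id=61: ✓ → 231
loan_id=62: ✓ → 356
current_sum = 280 + 14 + 266 + 256 + 281 + 71 + 347 + 55 + 342 + 231 + 356 = 2499

balance_sum=1163, current_sum=2499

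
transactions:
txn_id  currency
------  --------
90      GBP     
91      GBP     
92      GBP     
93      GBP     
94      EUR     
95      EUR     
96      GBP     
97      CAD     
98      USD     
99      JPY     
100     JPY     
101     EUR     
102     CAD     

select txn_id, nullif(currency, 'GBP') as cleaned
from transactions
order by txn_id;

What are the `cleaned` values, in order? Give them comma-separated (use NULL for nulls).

txn_id=90: currency=GBP vs GBP: equal → NULL
txn_id=91: currency=GBP vs GBP: equal → NULL
txn_id=92: currency=GBP vs GBP: equal → NULL
txn_id=93: currency=GBP vs GBP: equal → NULL
txn_id=94: currency=EUR vs GBP: differ → EUR
txn_id=95: currency=EUR vs GBP: differ → EUR
txn_id=96: currency=GBP vs GBP: equal → NULL
txn_id=97: currency=CAD vs GBP: differ → CAD
txn_id=98: currency=USD vs GBP: differ → USD
txn_id=99: currency=JPY vs GBP: differ → JPY
txn_id=100: currency=JPY vs GBP: differ → JPY
txn_id=101: currency=EUR vs GBP: differ → EUR
txn_id=102: currency=CAD vs GBP: differ → CAD

NULL, NULL, NULL, NULL, EUR, EUR, NULL, CAD, USD, JPY, JPY, EUR, CAD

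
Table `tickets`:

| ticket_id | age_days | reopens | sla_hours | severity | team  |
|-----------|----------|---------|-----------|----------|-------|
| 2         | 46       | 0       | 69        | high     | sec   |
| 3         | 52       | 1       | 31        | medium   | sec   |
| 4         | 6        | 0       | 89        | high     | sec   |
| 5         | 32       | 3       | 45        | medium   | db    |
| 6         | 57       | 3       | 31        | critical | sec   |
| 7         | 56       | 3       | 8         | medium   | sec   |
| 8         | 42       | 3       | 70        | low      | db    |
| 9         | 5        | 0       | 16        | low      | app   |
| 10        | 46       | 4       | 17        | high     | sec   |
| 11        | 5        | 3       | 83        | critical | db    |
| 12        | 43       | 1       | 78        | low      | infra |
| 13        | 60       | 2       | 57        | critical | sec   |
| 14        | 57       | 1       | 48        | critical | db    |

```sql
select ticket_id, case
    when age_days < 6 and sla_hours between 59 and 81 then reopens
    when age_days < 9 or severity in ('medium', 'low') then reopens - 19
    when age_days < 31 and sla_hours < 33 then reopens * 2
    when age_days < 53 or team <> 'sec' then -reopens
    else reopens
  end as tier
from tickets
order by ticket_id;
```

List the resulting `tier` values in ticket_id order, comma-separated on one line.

ticket_id=2: age_days < 53 or team <> 'sec' → 0
ticket_id=3: age_days < 9 or severity in ('medium', 'low') → -18
ticket_id=4: age_days < 9 or severity in ('medium', 'low') → -19
ticket_id=5: age_days < 9 or severity in ('medium', 'low') → -16
ticket_id=6: ELSE → 3
ticket_id=7: age_days < 9 or severity in ('medium', 'low') → -16
ticket_id=8: age_days < 9 or severity in ('medium', 'low') → -16
ticket_id=9: age_days < 9 or severity in ('medium', 'low') → -19
ticket_id=10: age_days < 53 or team <> 'sec' → -4
ticket_id=11: age_days < 9 or severity in ('medium', 'low') → -16
ticket_id=12: age_days < 9 or severity in ('medium', 'low') → -18
ticket_id=13: ELSE → 2
ticket_id=14: age_days < 53 or team <> 'sec' → -1

0, -18, -19, -16, 3, -16, -16, -19, -4, -16, -18, 2, -1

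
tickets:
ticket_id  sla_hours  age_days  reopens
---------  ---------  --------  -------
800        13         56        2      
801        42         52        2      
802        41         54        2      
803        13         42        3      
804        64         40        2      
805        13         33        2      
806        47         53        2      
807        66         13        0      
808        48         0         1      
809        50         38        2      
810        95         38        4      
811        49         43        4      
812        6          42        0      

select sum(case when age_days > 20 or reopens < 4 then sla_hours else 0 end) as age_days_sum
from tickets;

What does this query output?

ticket_id=800: ✓ → 13
ticket_id=801: ✓ → 42
ticket_id=802: ✓ → 41
ticket_id=803: ✓ → 13
ticket_id=804: ✓ → 64
ticket_id=805: ✓ → 13
ticket_id=806: ✓ → 47
ticket_id=807: ✓ → 66
ticket_id=808: ✓ → 48
ticket_id=809: ✓ → 50
ticket_id=810: ✓ → 95
ticket_id=811: ✓ → 49
ticket_id=812: ✓ → 6
age_days_sum = 13 + 42 + 41 + 13 + 64 + 13 + 47 + 66 + 48 + 50 + 95 + 49 + 6 = 547

547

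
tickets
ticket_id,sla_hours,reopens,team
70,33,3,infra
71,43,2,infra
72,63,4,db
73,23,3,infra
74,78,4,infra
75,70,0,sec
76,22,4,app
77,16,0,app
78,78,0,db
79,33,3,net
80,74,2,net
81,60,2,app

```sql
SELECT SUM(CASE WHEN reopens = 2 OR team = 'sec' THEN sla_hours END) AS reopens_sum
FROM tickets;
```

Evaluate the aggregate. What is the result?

247

ticket_id=70: ✗
ticket_id=71: ✓ → 43
ticket_id=72: ✗
ticket_id=73: ✗
ticket_id=74: ✗
ticket_id=75: ✓ → 70
ticket_id=76: ✗
ticket_id=77: ✗
ticket_id=78: ✗
ticket_id=79: ✗
ticket_id=80: ✓ → 74
ticket_id=81: ✓ → 60
reopens_sum = 43 + 70 + 74 + 60 = 247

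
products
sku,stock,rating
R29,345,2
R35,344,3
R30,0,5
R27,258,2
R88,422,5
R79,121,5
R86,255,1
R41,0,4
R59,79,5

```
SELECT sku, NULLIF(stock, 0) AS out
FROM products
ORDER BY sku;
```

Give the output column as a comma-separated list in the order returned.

258, 345, NULL, 344, NULL, 79, 121, 255, 422

sku=R27: stock=258 vs 0: differ → 258
sku=R29: stock=345 vs 0: differ → 345
sku=R30: stock=0 vs 0: equal → NULL
sku=R35: stock=344 vs 0: differ → 344
sku=R41: stock=0 vs 0: equal → NULL
sku=R59: stock=79 vs 0: differ → 79
sku=R79: stock=121 vs 0: differ → 121
sku=R86: stock=255 vs 0: differ → 255
sku=R88: stock=422 vs 0: differ → 422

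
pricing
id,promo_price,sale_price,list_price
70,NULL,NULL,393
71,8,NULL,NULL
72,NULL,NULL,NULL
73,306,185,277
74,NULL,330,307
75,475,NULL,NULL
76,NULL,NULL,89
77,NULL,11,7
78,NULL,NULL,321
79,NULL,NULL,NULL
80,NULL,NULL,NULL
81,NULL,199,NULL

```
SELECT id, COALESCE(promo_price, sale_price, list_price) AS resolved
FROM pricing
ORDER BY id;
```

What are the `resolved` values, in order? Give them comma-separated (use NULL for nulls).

id=70: promo_price=NULL, sale_price=NULL, list_price=393 → 393
id=71: promo_price=8 → 8
id=72: promo_price=NULL, sale_price=NULL, list_price=NULL (all NULL) → NULL
id=73: promo_price=306 → 306
id=74: promo_price=NULL, sale_price=330 → 330
id=75: promo_price=475 → 475
id=76: promo_price=NULL, sale_price=NULL, list_price=89 → 89
id=77: promo_price=NULL, sale_price=11 → 11
id=78: promo_price=NULL, sale_price=NULL, list_price=321 → 321
id=79: promo_price=NULL, sale_price=NULL, list_price=NULL (all NULL) → NULL
id=80: promo_price=NULL, sale_price=NULL, list_price=NULL (all NULL) → NULL
id=81: promo_price=NULL, sale_price=199 → 199

393, 8, NULL, 306, 330, 475, 89, 11, 321, NULL, NULL, 199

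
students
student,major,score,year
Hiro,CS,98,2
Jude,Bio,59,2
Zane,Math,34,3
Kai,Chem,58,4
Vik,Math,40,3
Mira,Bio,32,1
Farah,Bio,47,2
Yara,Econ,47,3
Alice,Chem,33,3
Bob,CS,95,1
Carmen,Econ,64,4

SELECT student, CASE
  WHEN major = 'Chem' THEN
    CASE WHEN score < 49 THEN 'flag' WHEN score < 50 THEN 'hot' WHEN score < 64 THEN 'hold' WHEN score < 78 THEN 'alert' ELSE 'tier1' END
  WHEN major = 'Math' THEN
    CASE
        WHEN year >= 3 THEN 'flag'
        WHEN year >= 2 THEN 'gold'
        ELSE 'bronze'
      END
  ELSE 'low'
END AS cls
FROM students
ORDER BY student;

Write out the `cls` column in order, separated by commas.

student=Alice: major='Chem' → inner[score < 49] → flag
student=Bob: major='CS' → outer ELSE → low
student=Carmen: major='Econ' → outer ELSE → low
student=Farah: major='Bio' → outer ELSE → low
student=Hiro: major='CS' → outer ELSE → low
student=Jude: major='Bio' → outer ELSE → low
student=Kai: major='Chem' → inner[score < 64] → hold
student=Mira: major='Bio' → outer ELSE → low
student=Vik: major='Math' → inner[year >= 3] → flag
student=Yara: major='Econ' → outer ELSE → low
student=Zane: major='Math' → inner[year >= 3] → flag

flag, low, low, low, low, low, hold, low, flag, low, flag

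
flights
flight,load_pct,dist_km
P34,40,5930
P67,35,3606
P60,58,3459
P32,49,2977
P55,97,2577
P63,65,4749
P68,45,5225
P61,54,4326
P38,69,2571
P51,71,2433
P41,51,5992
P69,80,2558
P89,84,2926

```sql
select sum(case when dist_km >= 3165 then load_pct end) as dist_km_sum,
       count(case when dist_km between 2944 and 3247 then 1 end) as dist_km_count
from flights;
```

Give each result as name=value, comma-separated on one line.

dist_km_sum=348, dist_km_count=1

[dist_km_sum: dist_km >= 3165]
flight=P34: ✓ → 40
flight=P67: ✓ → 35
flight=P60: ✓ → 58
flight=P32: ✗
flight=P55: ✗
flight=P63: ✓ → 65
flight=P68: ✓ → 45
flight=P61: ✓ → 54
flight=P38: ✗
flight=P51: ✗
flight=P41: ✓ → 51
flight=P69: ✗
flight=P89: ✗
dist_km_sum = 40 + 35 + 58 + 65 + 45 + 54 + 51 = 348
—
[dist_km_count: dist_km between 2944 and 3247]
flight=P34: ✗
flight=P67: ✗
flight=P60: ✗
flight=P32: ✓ → 1
flight=P55: ✗
flight=P63: ✗
flight=P68: ✗
flight=P61: ✗
flight=P38: ✗
flight=P51: ✗
flight=P41: ✗
flight=P69: ✗
flight=P89: ✗
dist_km_count = COUNT(1) = 1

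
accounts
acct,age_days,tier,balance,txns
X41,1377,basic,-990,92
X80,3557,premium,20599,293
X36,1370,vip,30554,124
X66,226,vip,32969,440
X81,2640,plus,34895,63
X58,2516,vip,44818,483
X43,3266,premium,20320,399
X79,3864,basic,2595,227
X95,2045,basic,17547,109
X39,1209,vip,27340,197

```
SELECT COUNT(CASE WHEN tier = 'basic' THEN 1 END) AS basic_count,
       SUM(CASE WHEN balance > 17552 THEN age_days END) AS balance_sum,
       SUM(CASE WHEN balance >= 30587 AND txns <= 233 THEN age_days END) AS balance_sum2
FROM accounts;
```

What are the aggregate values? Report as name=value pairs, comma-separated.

basic_count=3, balance_sum=14784, balance_sum2=2640

[basic_count: tier = 'basic']
acct=X41: ✓ → 1
acct=X80: ✗
acct=X36: ✗
acct=X66: ✗
acct=X81: ✗
acct=X58: ✗
acct=X43: ✗
acct=X79: ✓ → 1
acct=X95: ✓ → 1
acct=X39: ✗
basic_count = COUNT(1, 1, 1) = 3
—
[balance_sum: balance > 17552]
acct=X41: ✗
acct=X80: ✓ → 3557
acct=X36: ✓ → 1370
acct=X66: ✓ → 226
acct=X81: ✓ → 2640
acct=X58: ✓ → 2516
acct=X43: ✓ → 3266
acct=X79: ✗
acct=X95: ✗
acct=X39: ✓ → 1209
balance_sum = 3557 + 1370 + 226 + 2640 + 2516 + 3266 + 1209 = 14784
—
[balance_sum2: balance >= 30587 AND txns <= 233]
acct=X41: ✗
acct=X80: ✗
acct=X36: ✗
acct=X66: ✗
acct=X81: ✓ → 2640
acct=X58: ✗
acct=X43: ✗
acct=X79: ✗
acct=X95: ✗
acct=X39: ✗
balance_sum2 = 2640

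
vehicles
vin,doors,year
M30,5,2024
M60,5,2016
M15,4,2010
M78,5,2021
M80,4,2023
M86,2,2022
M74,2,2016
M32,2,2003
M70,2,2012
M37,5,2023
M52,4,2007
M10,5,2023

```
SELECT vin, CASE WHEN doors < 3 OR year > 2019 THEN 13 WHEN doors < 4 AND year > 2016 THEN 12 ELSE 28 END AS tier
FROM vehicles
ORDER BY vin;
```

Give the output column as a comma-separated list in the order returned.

13, 28, 13, 13, 13, 28, 28, 13, 13, 13, 13, 13

vin=M10: doors < 3 OR year > 2019 → 13
vin=M15: ELSE → 28
vin=M30: doors < 3 OR year > 2019 → 13
vin=M32: doors < 3 OR year > 2019 → 13
vin=M37: doors < 3 OR year > 2019 → 13
vin=M52: ELSE → 28
vin=M60: ELSE → 28
vin=M70: doors < 3 OR year > 2019 → 13
vin=M74: doors < 3 OR year > 2019 → 13
vin=M78: doors < 3 OR year > 2019 → 13
vin=M80: doors < 3 OR year > 2019 → 13
vin=M86: doors < 3 OR year > 2019 → 13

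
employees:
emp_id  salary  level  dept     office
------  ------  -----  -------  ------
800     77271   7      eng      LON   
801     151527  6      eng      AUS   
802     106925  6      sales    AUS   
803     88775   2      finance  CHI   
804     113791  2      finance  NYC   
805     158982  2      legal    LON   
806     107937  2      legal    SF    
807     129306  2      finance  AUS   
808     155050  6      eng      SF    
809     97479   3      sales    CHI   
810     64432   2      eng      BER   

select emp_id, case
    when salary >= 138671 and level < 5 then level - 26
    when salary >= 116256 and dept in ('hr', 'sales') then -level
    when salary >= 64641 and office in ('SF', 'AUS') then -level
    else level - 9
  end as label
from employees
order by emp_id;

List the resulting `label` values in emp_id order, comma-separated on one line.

-2, -6, -6, -7, -7, -24, -2, -2, -6, -6, -7

emp_id=800: ELSE → -2
emp_id=801: salary >= 64641 and office in ('SF', 'AUS') → -6
emp_id=802: salary >= 64641 and office in ('SF', 'AUS') → -6
emp_id=803: ELSE → -7
emp_id=804: ELSE → -7
emp_id=805: salary >= 138671 and level < 5 → -24
emp_id=806: salary >= 64641 and office in ('SF', 'AUS') → -2
emp_id=807: salary >= 64641 and office in ('SF', 'AUS') → -2
emp_id=808: salary >= 64641 and office in ('SF', 'AUS') → -6
emp_id=809: ELSE → -6
emp_id=810: ELSE → -7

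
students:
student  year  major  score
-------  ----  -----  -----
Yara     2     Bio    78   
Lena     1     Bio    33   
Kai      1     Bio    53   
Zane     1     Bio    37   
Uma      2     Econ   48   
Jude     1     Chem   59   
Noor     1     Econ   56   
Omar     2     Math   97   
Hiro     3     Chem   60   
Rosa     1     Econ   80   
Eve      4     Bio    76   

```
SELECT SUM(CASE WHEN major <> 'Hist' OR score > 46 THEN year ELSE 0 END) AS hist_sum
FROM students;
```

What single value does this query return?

student=Yara: ✓ → 2
student=Lena: ✓ → 1
student=Kai: ✓ → 1
student=Zane: ✓ → 1
student=Uma: ✓ → 2
student=Jude: ✓ → 1
student=Noor: ✓ → 1
student=Omar: ✓ → 2
student=Hiro: ✓ → 3
student=Rosa: ✓ → 1
student=Eve: ✓ → 4
hist_sum = 2 + 1 + 1 + 1 + 2 + 1 + 1 + 2 + 3 + 1 + 4 = 19

19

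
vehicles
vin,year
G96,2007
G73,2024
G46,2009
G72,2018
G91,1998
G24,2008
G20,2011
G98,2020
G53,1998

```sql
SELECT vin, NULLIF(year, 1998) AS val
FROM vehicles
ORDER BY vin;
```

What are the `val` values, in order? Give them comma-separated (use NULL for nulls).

2011, 2008, 2009, NULL, 2018, 2024, NULL, 2007, 2020

vin=G20: year=2011 vs 1998: differ → 2011
vin=G24: year=2008 vs 1998: differ → 2008
vin=G46: year=2009 vs 1998: differ → 2009
vin=G53: year=1998 vs 1998: equal → NULL
vin=G72: year=2018 vs 1998: differ → 2018
vin=G73: year=2024 vs 1998: differ → 2024
vin=G91: year=1998 vs 1998: equal → NULL
vin=G96: year=2007 vs 1998: differ → 2007
vin=G98: year=2020 vs 1998: differ → 2020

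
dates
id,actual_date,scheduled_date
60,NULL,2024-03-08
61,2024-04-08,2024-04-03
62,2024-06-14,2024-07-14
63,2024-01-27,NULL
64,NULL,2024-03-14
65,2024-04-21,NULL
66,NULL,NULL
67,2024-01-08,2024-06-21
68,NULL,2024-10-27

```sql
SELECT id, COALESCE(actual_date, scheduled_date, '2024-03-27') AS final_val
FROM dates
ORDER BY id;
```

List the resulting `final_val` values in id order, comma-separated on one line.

id=60: actual_date=NULL, scheduled_date=2024-03-08 → 2024-03-08
id=61: actual_date=2024-04-08 → 2024-04-08
id=62: actual_date=2024-06-14 → 2024-06-14
id=63: actual_date=2024-01-27 → 2024-01-27
id=64: actual_date=NULL, scheduled_date=2024-03-14 → 2024-03-14
id=65: actual_date=2024-04-21 → 2024-04-21
id=66: actual_date=NULL, scheduled_date=NULL, → literal 2024-03-27 → 2024-03-27
id=67: actual_date=2024-01-08 → 2024-01-08
id=68: actual_date=NULL, scheduled_date=2024-10-27 → 2024-10-27

2024-03-08, 2024-04-08, 2024-06-14, 2024-01-27, 2024-03-14, 2024-04-21, 2024-03-27, 2024-01-08, 2024-10-27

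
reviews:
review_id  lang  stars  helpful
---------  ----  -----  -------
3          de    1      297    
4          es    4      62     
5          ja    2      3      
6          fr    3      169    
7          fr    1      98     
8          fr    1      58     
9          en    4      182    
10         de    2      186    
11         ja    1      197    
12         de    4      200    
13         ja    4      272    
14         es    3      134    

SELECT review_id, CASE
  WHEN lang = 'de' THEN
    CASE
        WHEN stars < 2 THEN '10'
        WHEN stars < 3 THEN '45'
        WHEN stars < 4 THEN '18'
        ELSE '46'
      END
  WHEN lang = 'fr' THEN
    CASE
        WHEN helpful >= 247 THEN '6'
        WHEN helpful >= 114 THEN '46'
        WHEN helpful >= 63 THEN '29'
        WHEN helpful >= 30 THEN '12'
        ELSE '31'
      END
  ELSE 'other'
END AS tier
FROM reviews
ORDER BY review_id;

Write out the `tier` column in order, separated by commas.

10, other, other, 46, 29, 12, other, 45, other, 46, other, other

review_id=3: lang='de' → inner[stars < 2] → 10
review_id=4: lang='es' → outer ELSE → other
review_id=5: lang='ja' → outer ELSE → other
review_id=6: lang='fr' → inner[helpful >= 114] → 46
review_id=7: lang='fr' → inner[helpful >= 63] → 29
review_id=8: lang='fr' → inner[helpful >= 30] → 12
review_id=9: lang='en' → outer ELSE → other
review_id=10: lang='de' → inner[stars < 3] → 45
review_id=11: lang='ja' → outer ELSE → other
review_id=12: lang='de' → inner[ELSE] → 46
review_id=13: lang='ja' → outer ELSE → other
review_id=14: lang='es' → outer ELSE → other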